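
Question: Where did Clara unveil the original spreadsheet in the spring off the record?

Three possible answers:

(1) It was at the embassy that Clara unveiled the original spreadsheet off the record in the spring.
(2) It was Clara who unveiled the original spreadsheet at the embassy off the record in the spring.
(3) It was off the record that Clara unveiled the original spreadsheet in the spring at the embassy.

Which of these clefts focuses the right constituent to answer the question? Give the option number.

1

The question word "where" targets the location.
Option (1) clefts "at the embassy" — that matches what the question asks about.
Option (2) clefts "Clara" — the subject (agent), not what was asked.
Option (3) clefts "off the record" — the manner, not what was asked.
So the congruent reply is (1).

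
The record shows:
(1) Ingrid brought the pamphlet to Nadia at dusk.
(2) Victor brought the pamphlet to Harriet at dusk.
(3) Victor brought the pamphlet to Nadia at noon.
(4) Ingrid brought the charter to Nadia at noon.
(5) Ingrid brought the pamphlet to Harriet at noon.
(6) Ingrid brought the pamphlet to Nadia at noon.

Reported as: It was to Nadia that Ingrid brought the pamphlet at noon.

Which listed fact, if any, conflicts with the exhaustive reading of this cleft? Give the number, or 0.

The cleft puts "Nadia" in focus and presupposes the open proposition with agent = Ingrid, thing = the pamphlet, setting = at noon.
Exhaustivity: Nadia is the only recipient satisfying that background.
But fact (5) also has agent = Ingrid, thing = the pamphlet, setting = at noon, with recipient = Harriet — so the exhaustive reading fails.

5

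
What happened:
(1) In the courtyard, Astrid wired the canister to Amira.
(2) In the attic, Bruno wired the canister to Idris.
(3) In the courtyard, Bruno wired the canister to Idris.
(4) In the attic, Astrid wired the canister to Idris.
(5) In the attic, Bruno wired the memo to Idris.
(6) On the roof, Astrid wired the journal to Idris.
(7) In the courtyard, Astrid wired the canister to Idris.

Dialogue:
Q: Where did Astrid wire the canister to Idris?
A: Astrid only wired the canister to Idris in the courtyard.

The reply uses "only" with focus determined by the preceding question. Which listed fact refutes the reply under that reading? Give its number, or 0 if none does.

4

The question "Where did ...?" targets the setting, so in the reply the focus falls on "in the courtyard".
"Only" then excludes alternative settings while the background — Astrid as agent and the canister as thing and Idris as recipient — is held fixed.
Fact (4) keeps Astrid as agent and the canister as thing and Idris as recipient but has setting = in the attic; that refutes the reply.
(Fact (1) would refute a reading with focus on the recipient — but that is not what the question asks.)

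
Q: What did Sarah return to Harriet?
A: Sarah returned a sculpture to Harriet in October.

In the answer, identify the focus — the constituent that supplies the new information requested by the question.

a sculpture

The wh-word "what" asks about the direct object.
In the answer, "Sarah" and "to Harriet" are given — repeated from the question.
"in October" is also new, but it specifies the time, which is not what the question asks about — so it is not the focus.
The constituent filling the direct object gap is "a sculpture"; that is the focus.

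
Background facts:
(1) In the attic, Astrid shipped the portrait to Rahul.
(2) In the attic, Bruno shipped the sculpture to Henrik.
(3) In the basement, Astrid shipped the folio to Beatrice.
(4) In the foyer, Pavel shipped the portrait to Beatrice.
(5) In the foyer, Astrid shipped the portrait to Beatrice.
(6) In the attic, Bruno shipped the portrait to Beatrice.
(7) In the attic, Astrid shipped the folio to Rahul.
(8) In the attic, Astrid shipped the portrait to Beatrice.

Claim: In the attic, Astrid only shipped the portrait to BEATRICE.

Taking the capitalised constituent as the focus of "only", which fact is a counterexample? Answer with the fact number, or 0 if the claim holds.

1

Focus (in capitals) is "Beatrice" — the recipient. "Only" excludes alternative recipients while holding fixed same agent, thing, setting (Astrid / the portrait / in the attic).
Fact (1) shares the background but differs in recipient (Rahul) — a counterexample.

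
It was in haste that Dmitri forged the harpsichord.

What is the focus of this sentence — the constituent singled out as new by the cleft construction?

in haste

In an it-cleft "It was X that/who ...", the clefted constituent X is the focus; the that/who-clause expresses the presupposed open proposition.
Here the focus is "in haste". The backgrounded (presupposed) material includes "Dmitri" and "the harpsichord".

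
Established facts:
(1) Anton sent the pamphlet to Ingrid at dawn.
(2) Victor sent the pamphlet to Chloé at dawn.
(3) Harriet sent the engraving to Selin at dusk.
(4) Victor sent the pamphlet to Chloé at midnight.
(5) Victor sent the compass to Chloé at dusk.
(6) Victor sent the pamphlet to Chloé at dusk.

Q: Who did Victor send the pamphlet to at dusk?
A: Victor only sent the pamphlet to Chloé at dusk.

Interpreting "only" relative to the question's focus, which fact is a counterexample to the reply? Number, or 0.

0

Answering "Who did ... to ...?" puts focus on the recipient — here, "Chloé".
"Only" then excludes alternative recipients while the background — agent = Victor, thing = the pamphlet, setting = at dusk — is held fixed.
No listed fact shares that background with another recipient. Nothing contradicts the reply.
(Fact (5) would refute a reading with focus on the thing — but that is not what the question asks.)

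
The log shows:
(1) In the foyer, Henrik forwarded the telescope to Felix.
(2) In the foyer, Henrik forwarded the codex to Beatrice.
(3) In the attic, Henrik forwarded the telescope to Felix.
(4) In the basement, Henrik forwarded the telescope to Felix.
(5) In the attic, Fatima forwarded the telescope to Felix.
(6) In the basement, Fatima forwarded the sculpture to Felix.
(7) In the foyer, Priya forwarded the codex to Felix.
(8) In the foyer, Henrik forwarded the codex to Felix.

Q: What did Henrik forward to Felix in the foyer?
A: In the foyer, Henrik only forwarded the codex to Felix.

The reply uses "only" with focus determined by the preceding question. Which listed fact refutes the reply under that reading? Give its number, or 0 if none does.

Answering "What did ...?" puts focus on the thing — here, "the codex".
So "only" ranges over things; the rest (same agent, recipient, setting (Henrik / Felix / in the foyer)) is presupposed.
Fact (1) shares the background with a different thing (the telescope) — counterexample.
(Fact (2) would refute a reading with focus on the recipient — but that is not what the question asks.)

1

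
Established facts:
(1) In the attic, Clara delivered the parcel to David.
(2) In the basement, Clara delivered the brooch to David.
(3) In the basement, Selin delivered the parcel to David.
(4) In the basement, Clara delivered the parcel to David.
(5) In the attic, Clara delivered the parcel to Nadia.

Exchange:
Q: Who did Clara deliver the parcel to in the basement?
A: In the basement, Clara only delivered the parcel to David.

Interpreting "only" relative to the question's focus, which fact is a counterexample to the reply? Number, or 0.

Answering "Who did ... to ...?" puts focus on the recipient — here, "David".
So "only" ranges over recipients; the rest (Clara as agent and the parcel as thing and in the basement as setting) is presupposed.
No fact keeps Clara as agent and the parcel as thing and in the basement as setting while changing the recipient; every other fact differs on something backgrounded. The reply stands.
(Fact (2) would refute a reading with focus on the thing — but that is not what the question asks.)

0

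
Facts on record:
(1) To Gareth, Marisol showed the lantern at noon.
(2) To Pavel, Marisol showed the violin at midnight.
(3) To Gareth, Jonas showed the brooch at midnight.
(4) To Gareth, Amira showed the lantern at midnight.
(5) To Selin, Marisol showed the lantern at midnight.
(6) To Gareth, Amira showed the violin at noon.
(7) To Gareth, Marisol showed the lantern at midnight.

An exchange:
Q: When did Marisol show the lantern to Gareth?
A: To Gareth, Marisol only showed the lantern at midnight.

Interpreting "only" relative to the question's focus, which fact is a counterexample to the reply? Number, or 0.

The question "When did ...?" targets the setting, so in the reply the focus falls on "at midnight".
So "only" ranges over settings; the rest (Marisol as agent and the lantern as thing and Gareth as recipient) is presupposed.
Fact (1) keeps Marisol as agent and the lantern as thing and Gareth as recipient but has setting = at noon; that refutes the reply.
(Fact (5) would refute a reading with focus on the recipient — but that is not what the question asks.)

1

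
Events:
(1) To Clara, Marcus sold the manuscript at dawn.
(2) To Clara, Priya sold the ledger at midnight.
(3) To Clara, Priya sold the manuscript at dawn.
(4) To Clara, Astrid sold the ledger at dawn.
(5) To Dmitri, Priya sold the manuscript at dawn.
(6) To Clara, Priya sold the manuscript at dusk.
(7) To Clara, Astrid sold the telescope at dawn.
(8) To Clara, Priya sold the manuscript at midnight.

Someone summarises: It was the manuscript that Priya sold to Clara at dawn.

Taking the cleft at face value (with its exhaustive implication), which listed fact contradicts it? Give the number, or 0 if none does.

0

Focus of the cleft: "the manuscript" (the thing). Presupposed background: Priya as agent and Clara as recipient and at dawn as setting.
Exhaustivity: the manuscript is the only thing satisfying that background.
Every other fact differs from the presupposition on some backgrounded slot, so none challenges the exhaustivity.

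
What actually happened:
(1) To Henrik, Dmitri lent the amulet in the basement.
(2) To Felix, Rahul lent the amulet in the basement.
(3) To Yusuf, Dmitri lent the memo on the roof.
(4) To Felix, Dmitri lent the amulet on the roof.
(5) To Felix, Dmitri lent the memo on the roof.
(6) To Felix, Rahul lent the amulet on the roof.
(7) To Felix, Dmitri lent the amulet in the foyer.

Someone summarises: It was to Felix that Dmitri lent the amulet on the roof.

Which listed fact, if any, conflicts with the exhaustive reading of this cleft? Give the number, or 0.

Focus of the cleft: "Felix" (the recipient). Presupposed background: same agent, thing, setting (Dmitri / the amulet / on the roof).
The exhaustive reading says no other recipient fits that background.
Every other fact differs from the presupposition on some backgrounded slot, so none challenges the exhaustivity.

0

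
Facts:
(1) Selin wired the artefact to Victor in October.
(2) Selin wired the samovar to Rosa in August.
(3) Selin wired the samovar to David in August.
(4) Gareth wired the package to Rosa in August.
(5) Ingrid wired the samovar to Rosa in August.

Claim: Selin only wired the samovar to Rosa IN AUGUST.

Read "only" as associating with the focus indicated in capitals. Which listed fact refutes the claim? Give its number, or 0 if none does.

0

The capitals mark "in August" as focus. So "only" rules out other settings, with the rest (agent = Selin, thing = the samovar, recipient = Rosa) as background.
No fact matches agent = Selin, thing = the samovar, recipient = Rosa with a different setting — every other fact differs on at least one backgrounded slot. So no fact refutes it.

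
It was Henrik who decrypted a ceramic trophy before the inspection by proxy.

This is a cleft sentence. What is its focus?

Henrik

In an it-cleft "It was X that/who ...", the clefted constituent X is the focus; the that/who-clause expresses the presupposed open proposition.
Here the focus is "Henrik". The backgrounded (presupposed) material includes "a ceramic trophy", "by proxy" and "before the inspection".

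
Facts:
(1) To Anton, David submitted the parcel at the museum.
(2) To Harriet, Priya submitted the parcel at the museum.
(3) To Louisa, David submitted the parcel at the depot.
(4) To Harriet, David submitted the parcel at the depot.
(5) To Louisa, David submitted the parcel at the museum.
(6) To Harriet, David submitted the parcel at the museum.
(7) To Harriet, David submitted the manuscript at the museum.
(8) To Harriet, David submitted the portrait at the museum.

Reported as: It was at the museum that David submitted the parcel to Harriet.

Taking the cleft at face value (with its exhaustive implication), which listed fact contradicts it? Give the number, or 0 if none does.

The cleft puts "at the museum" in focus and presupposes the open proposition with same agent, thing, recipient (David / the parcel / Harriet).
Exhaustivity: at the museum is the only setting satisfying that background.
Fact (4) shares the background but with setting = at the depot; exhaustivity is violated.

4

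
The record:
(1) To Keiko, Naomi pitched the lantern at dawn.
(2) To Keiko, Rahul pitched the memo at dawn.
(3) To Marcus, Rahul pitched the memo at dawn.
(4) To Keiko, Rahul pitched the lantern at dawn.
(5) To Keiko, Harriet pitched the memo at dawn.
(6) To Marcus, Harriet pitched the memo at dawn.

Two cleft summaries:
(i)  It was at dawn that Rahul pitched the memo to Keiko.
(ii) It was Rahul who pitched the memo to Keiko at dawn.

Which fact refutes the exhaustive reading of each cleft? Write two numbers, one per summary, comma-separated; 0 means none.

0, 5

(i): focus "at dawn". No fact shares same agent, thing, recipient (Rahul / the memo / Keiko) with a different setting. 0.
(ii): focus "Rahul". Looking for same thing, recipient, setting (the memo / Keiko / at dawn) with some other agent — fact (5) has Harriet there. Refuted.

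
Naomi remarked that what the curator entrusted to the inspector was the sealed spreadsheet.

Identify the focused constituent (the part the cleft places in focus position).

the sealed spreadsheet

In a pseudo-cleft "What ... was X", the post-copular constituent X is the focus.
Here the focus is "the sealed spreadsheet". The backgrounded (presupposed) material includes "the curator" and "to the inspector".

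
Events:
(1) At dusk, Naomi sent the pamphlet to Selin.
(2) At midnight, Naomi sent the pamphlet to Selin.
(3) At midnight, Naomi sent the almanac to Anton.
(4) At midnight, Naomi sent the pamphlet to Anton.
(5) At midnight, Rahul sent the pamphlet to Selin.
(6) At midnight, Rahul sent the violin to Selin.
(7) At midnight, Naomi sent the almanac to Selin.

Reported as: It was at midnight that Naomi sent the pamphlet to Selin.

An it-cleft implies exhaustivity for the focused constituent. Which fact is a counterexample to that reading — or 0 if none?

Focus of the cleft: "at midnight" (the setting). Presupposed background: same agent, thing, recipient (Naomi / the pamphlet / Selin).
Exhaustivity: at midnight is the only setting satisfying that background.
Fact (1) shares the background but with setting = at dusk; exhaustivity is violated.

1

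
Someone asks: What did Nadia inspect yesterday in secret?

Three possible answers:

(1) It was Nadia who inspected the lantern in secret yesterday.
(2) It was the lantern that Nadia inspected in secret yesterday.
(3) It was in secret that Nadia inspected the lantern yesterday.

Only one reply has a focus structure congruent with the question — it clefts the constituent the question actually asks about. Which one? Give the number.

2

The question word "what" targets the direct object.
Option (1) clefts "Nadia" — the subject (agent), not what was asked.
Option (2) clefts "the lantern" — that matches what the question asks about.
Option (3) clefts "in secret" — the manner, not what was asked.
So the congruent reply is (2).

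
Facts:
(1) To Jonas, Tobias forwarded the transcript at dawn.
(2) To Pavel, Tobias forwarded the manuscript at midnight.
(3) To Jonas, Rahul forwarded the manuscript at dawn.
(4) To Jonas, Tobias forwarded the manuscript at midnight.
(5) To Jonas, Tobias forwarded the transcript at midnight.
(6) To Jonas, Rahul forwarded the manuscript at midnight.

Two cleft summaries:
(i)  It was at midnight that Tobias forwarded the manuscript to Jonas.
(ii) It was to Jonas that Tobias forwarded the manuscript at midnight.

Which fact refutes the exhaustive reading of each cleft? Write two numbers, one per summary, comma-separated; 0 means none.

Summary (i) focuses "at midnight" (the setting); background agent = Tobias, thing = the manuscript, recipient = Jonas. No fact matches that background with a different setting, so 0.
Summary (ii) focuses "Jonas" (the recipient); background agent = Tobias, thing = the manuscript, setting = at midnight. Fact (2) matches that background with recipient = Pavel — refutes (ii).

0, 2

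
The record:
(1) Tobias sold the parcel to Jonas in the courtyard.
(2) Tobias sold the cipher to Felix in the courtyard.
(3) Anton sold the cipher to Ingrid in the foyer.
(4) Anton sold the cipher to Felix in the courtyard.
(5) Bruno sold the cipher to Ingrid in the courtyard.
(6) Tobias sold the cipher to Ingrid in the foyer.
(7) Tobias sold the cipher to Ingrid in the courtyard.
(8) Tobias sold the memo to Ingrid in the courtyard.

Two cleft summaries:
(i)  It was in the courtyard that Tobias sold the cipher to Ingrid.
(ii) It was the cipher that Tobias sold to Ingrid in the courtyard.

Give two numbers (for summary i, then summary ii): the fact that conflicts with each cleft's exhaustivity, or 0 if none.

(i): focus "in the courtyard". Looking for agent = Tobias, thing = the cipher, recipient = Ingrid with some other setting — fact (6) has in the foyer there. Refuted.
(ii): focus "the cipher". Looking for agent = Tobias, recipient = Ingrid, setting = in the courtyard with some other thing — fact (8) has the memo there. Refuted.

6, 8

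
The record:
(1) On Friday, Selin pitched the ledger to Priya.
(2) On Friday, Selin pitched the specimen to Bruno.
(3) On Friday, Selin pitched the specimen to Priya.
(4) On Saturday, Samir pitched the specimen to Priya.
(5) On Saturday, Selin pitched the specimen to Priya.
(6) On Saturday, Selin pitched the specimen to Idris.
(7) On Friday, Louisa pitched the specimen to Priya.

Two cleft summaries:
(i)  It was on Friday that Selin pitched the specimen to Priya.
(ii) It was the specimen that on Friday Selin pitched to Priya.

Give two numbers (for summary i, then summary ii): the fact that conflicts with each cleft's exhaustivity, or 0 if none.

5, 1

(i): focus "on Friday". Looking for same agent, thing, recipient (Selin / the specimen / Priya) with some other setting — fact (5) has on Saturday there. Refuted.
(ii): focus "the specimen". Looking for same agent, recipient, setting (Selin / Priya / on Friday) with some other thing — fact (1) has the ledger there. Refuted.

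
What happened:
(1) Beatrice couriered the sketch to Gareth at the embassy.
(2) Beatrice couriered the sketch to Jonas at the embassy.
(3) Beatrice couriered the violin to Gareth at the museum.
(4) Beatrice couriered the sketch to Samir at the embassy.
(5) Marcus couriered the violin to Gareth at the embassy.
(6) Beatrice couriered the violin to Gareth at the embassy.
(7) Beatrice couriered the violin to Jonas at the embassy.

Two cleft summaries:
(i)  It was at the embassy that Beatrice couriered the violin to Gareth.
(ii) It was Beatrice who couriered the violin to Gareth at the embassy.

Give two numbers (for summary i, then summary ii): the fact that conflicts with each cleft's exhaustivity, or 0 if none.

(i): focus "at the embassy". Looking for same agent, thing, recipient (Beatrice / the violin / Gareth) with some other setting — fact (3) has at the museum there. Refuted.
(ii): focus "Beatrice". Looking for same thing, recipient, setting (the violin / Gareth / at the embassy) with some other agent — fact (5) has Marcus there. Refuted.

3, 5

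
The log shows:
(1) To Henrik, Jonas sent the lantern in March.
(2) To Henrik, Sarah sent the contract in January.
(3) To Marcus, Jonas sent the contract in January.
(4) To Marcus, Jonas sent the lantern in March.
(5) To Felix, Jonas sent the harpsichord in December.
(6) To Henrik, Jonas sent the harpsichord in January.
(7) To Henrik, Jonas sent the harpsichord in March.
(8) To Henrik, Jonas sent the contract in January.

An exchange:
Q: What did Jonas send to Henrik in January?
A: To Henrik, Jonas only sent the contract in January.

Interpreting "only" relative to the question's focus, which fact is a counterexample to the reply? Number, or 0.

6

Answering "What did ...?" puts focus on the thing — here, "the contract".
So "only" ranges over things; the rest (same agent, recipient, setting (Jonas / Henrik / in January)) is presupposed.
Fact (6) shares the background with a different thing (the harpsichord) — counterexample.
(Fact (3) would refute a reading with focus on the recipient — but that is not what the question asks.)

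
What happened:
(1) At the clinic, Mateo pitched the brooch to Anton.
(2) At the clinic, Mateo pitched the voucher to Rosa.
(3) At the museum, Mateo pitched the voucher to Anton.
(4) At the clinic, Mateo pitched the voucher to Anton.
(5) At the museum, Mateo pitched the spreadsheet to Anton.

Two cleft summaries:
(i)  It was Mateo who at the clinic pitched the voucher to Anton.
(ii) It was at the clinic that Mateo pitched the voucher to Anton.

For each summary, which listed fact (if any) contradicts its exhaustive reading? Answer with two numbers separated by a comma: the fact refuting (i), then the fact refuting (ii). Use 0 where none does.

0, 3

Summary (i) focuses "Mateo" (the agent); background same thing, recipient, setting (the voucher / Anton / at the clinic). No fact matches that background with a different agent, so 0.
Summary (ii) focuses "at the clinic" (the setting); background same agent, thing, recipient (Mateo / the voucher / Anton). Fact (3) matches that background with setting = at the museum — refutes (ii).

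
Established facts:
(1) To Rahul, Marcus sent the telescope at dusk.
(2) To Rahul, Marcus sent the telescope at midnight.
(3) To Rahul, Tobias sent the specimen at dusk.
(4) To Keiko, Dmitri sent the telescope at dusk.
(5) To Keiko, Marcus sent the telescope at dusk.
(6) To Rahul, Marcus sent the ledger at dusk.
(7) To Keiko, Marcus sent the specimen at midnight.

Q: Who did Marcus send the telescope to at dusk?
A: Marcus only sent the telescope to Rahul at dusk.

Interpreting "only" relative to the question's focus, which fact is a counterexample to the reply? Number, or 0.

The question "Who did ... to ...?" targets the recipient, so in the reply the focus falls on "Rahul".
"Only" then excludes alternative recipients while the background — Marcus as agent and the telescope as thing and at dusk as setting — is held fixed.
Fact (5) shares the background with a different recipient (Keiko) — counterexample.
(Fact (2) would refute a reading with focus on the setting — but that is not what the question asks.)

5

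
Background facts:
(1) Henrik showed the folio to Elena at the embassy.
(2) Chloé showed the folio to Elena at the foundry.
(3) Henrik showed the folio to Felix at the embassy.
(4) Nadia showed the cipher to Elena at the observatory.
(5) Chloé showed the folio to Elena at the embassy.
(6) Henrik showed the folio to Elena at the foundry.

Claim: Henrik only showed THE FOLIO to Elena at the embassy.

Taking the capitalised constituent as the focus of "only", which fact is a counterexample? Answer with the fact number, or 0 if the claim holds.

The capitals mark "the folio" as focus. So "only" rules out other things, with the rest (same agent, recipient, setting (Henrik / Elena / at the embassy)) as background.
No fact matches same agent, recipient, setting (Henrik / Elena / at the embassy) with a different thing — every other fact differs on at least one backgrounded slot. So no fact refutes it.

0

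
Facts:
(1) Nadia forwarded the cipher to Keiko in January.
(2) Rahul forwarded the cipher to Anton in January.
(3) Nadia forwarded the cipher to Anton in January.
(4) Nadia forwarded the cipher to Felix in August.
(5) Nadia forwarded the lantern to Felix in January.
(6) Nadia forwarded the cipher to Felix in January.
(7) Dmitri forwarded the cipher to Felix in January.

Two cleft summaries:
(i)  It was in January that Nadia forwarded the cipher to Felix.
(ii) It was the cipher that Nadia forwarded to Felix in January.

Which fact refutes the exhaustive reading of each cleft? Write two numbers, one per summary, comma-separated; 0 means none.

4, 5

(i): focus "in January". Looking for same agent, thing, recipient (Nadia / the cipher / Felix) with some other setting — fact (4) has in August there. Refuted.
(ii): focus "the cipher". Looking for same agent, recipient, setting (Nadia / Felix / in January) with some other thing — fact (5) has the lantern there. Refuted.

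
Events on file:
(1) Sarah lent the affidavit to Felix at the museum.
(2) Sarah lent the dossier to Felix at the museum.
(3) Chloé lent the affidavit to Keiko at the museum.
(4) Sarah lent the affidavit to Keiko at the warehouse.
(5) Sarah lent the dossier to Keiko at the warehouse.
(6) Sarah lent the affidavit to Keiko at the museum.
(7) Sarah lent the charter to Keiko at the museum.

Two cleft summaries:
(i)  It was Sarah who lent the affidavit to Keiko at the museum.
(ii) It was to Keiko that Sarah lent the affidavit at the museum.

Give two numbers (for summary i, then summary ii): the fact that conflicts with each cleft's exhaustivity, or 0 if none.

(i): focus "Sarah". Looking for thing = the affidavit, recipient = Keiko, setting = at the museum with some other agent — fact (3) has Chloé there. Refuted.
(ii): focus "Keiko". Looking for agent = Sarah, thing = the affidavit, setting = at the museum with some other recipient — fact (1) has Felix there. Refuted.

3, 1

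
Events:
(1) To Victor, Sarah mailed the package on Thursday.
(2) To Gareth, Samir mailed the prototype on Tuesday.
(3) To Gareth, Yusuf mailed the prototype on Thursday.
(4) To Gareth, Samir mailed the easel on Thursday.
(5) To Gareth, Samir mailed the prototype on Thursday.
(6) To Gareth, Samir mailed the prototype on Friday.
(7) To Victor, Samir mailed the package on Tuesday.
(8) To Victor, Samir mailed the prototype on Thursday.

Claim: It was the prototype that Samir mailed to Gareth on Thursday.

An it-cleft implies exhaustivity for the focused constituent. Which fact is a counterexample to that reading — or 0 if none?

4

Focus of the cleft: "the prototype" (the thing). Presupposed background: Samir as agent and Gareth as recipient and on Thursday as setting.
Exhaustivity: the prototype is the only thing satisfying that background.
Fact (4) shares the background but with thing = the easel; exhaustivity is violated.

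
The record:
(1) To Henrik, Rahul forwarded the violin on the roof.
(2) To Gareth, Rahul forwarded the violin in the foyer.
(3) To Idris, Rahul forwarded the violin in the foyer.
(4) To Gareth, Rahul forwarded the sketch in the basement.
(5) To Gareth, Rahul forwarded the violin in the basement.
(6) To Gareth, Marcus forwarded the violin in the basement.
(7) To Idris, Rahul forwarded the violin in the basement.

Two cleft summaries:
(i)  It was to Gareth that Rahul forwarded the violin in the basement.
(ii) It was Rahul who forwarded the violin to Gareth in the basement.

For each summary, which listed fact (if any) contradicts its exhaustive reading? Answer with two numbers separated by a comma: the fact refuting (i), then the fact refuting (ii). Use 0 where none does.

Summary (i) focuses "Gareth" (the recipient); background same agent, thing, setting (Rahul / the violin / in the basement). Fact (7) matches that background with recipient = Idris — refutes (i).
Summary (ii) focuses "Rahul" (the agent); background same thing, recipient, setting (the violin / Gareth / in the basement). Fact (6) matches that background with agent = Marcus — refutes (ii).

7, 6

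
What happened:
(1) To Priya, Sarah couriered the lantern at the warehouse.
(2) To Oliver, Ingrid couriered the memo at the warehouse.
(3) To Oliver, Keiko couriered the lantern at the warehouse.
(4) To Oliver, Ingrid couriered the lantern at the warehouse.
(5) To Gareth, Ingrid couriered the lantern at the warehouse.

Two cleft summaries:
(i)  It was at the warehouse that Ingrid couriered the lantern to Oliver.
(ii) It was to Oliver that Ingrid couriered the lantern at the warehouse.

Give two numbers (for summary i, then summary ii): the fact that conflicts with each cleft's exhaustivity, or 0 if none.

0, 5

(i): focus "at the warehouse". No fact shares agent = Ingrid, thing = the lantern, recipient = Oliver with a different setting. 0.
(ii): focus "Oliver". Looking for agent = Ingrid, thing = the lantern, setting = at the warehouse with some other recipient — fact (5) has Gareth there. Refuted.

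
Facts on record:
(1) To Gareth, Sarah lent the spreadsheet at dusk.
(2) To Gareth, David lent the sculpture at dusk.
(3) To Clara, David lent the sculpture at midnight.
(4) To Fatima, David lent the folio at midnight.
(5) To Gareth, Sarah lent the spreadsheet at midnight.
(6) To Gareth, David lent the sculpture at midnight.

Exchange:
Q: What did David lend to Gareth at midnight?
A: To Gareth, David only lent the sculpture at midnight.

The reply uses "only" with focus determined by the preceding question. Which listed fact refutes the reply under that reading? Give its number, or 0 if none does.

Answering "What did ...?" puts focus on the thing — here, "the sculpture".
"Only" then excludes alternative things while the background — David as agent and Gareth as recipient and at midnight as setting — is held fixed.
No listed fact shares that background with another thing. Nothing contradicts the reply.
(Fact (3) would refute a reading with focus on the recipient — but that is not what the question asks.)

0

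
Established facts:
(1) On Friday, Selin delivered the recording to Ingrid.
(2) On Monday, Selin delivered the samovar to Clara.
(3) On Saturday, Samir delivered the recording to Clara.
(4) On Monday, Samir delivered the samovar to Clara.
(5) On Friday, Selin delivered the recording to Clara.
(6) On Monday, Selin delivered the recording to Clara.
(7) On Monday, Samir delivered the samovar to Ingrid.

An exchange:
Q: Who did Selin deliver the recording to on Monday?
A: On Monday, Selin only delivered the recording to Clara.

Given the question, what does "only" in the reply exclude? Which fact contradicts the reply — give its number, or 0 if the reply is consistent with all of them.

Answering "Who did ... to ...?" puts focus on the recipient — here, "Clara".
So "only" ranges over recipients; the rest (agent = Selin, thing = the recording, setting = on Monday) is presupposed.
No listed fact shares that background with another recipient. Nothing contradicts the reply.
(Fact (2) would refute a reading with focus on the thing — but that is not what the question asks.)

0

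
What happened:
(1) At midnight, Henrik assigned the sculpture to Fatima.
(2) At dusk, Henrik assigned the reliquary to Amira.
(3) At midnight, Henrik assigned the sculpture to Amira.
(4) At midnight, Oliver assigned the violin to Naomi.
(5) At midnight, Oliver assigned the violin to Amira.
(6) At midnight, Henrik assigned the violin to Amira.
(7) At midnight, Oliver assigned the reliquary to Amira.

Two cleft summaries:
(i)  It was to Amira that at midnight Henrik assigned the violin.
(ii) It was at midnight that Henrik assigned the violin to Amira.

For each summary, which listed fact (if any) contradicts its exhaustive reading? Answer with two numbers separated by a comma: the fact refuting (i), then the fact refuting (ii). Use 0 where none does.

(i): focus "Amira". No fact shares same agent, thing, setting (Henrik / the violin / at midnight) with a different recipient. 0.
(ii): focus "at midnight". No fact shares same agent, thing, recipient (Henrik / the violin / Amira) with a different setting. 0.

0, 0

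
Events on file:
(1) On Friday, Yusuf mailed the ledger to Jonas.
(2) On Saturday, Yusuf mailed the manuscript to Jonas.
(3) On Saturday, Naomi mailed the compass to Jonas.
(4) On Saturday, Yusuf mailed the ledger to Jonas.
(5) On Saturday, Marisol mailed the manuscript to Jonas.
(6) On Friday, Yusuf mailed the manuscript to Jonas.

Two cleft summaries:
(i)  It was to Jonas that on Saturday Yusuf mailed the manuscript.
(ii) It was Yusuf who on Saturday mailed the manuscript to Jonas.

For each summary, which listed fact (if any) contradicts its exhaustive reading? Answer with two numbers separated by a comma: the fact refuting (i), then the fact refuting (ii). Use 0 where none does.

(i): focus "Jonas". No fact shares same agent, thing, setting (Yusuf / the manuscript / on Saturday) with a different recipient. 0.
(ii): focus "Yusuf". Looking for same thing, recipient, setting (the manuscript / Jonas / on Saturday) with some other agent — fact (5) has Marisol there. Refuted.

0, 5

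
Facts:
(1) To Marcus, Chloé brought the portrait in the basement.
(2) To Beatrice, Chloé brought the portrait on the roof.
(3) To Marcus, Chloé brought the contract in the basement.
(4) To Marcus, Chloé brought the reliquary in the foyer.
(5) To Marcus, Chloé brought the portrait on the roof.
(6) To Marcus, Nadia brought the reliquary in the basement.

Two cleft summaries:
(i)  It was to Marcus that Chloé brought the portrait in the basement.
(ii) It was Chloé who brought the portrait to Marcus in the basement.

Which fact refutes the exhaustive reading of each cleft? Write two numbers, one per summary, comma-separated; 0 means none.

(i): focus "Marcus". No fact shares same agent, thing, setting (Chloé / the portrait / in the basement) with a different recipient. 0.
(ii): focus "Chloé". No fact shares same thing, recipient, setting (the portrait / Marcus / in the basement) with a different agent. 0.

0, 0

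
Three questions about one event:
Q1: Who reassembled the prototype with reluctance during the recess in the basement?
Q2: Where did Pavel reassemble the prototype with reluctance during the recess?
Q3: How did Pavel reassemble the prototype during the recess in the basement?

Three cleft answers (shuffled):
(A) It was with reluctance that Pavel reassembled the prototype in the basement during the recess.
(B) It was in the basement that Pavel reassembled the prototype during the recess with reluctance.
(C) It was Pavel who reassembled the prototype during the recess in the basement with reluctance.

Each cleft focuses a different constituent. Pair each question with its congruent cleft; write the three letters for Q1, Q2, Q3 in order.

CBA

Q1 asks about the subject (agent); cleft (C) focuses "Pavel", which is the subject (agent) — so Q1 → C.
Q2 asks about the location; cleft (B) focuses "in the basement", which is the location — so Q2 → B.
Q3 asks about the manner; cleft (A) focuses "with reluctance", which is the manner — so Q3 → A.
Mapping: Q1→C, Q2→B, Q3→A.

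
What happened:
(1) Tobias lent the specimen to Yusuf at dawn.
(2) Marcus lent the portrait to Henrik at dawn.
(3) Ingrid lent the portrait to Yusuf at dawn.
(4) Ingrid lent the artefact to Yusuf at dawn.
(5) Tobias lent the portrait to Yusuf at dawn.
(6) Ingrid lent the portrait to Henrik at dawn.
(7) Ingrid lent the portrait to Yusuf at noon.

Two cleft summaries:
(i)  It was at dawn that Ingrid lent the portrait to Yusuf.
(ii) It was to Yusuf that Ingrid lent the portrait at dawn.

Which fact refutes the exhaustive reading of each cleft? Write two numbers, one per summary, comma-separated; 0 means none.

7, 6

Summary (i) focuses "at dawn" (the setting); background agent = Ingrid, thing = the portrait, recipient = Yusuf. Fact (7) matches that background with setting = at noon — refutes (i).
Summary (ii) focuses "Yusuf" (the recipient); background agent = Ingrid, thing = the portrait, setting = at dawn. Fact (6) matches that background with recipient = Henrik — refutes (ii).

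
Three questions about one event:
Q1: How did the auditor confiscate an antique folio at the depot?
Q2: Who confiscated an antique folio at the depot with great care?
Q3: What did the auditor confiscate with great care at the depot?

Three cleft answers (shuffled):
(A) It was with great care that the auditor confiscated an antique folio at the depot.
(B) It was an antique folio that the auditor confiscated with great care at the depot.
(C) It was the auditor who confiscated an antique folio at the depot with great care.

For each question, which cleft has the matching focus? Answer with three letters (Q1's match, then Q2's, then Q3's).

ACB

Q1 asks about the manner; cleft (A) focuses "with great care", which is the manner — so Q1 → A.
Q2 asks about the subject (agent); cleft (C) focuses "the auditor", which is the subject (agent) — so Q2 → C.
Q3 asks about the direct object; cleft (B) focuses "an antique folio", which is the direct object — so Q3 → B.
Mapping: Q1→A, Q2→C, Q3→B.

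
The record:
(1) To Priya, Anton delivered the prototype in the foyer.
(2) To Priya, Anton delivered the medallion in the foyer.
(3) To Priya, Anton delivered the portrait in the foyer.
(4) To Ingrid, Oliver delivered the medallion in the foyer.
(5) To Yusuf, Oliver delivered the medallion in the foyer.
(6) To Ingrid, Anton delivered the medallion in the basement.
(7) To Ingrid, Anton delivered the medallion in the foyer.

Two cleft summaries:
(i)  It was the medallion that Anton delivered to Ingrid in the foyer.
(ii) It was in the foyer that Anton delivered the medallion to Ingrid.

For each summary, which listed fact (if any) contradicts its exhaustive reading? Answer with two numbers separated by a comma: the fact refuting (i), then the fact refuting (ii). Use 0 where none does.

0, 6

Summary (i) focuses "the medallion" (the thing); background same agent, recipient, setting (Anton / Ingrid / in the foyer). No fact matches that background with a different thing, so 0.
Summary (ii) focuses "in the foyer" (the setting); background same agent, thing, recipient (Anton / the medallion / Ingrid). Fact (6) matches that background with setting = in the basement — refutes (ii).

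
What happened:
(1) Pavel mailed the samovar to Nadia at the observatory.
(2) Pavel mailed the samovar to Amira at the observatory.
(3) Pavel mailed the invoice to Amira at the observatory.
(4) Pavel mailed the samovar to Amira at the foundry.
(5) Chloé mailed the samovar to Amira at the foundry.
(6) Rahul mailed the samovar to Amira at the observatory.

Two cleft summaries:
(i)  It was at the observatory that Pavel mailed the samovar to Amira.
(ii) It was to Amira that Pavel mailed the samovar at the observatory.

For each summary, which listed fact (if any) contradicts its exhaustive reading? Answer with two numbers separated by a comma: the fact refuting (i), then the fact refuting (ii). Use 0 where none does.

(i): focus "at the observatory". Looking for agent = Pavel, thing = the samovar, recipient = Amira with some other setting — fact (4) has at the foundry there. Refuted.
(ii): focus "Amira". Looking for agent = Pavel, thing = the samovar, setting = at the observatory with some other recipient — fact (1) has Nadia there. Refuted.

4, 1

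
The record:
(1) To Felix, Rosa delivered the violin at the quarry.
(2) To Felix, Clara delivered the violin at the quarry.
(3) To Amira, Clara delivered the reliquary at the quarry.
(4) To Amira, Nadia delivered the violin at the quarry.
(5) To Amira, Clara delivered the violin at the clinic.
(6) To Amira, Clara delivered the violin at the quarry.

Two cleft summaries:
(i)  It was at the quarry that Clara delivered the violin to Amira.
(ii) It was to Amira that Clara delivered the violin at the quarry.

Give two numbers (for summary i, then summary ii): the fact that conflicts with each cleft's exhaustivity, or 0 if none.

5, 2

Summary (i) focuses "at the quarry" (the setting); background same agent, thing, recipient (Clara / the violin / Amira). Fact (5) matches that background with setting = at the clinic — refutes (i).
Summary (ii) focuses "Amira" (the recipient); background same agent, thing, setting (Clara / the violin / at the quarry). Fact (2) matches that background with recipient = Felix — refutes (ii).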